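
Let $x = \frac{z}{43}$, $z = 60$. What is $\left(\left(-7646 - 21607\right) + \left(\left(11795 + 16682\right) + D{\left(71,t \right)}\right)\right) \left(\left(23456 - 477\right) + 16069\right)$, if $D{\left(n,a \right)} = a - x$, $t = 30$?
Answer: $- \frac{1254924624}{43} \approx -2.9184 \cdot 10^{7}$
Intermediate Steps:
$x = \frac{60}{43} \approx 1.3953$
$D{\left(n,a \right)} = - \frac{60}{43} + a$ ($D{\left(n,a \right)} = a - \frac{60}{43} = - \frac{60}{43} + a$)
$\left(\left(-7646 - 21607\right) + \left(\left(11795 + 16682\right) + D{\left(71,t \right)}\right)\right) \left(\left(23456 - 477\right) + 16069\right) = \left(\left(-7646 - 21607\right) + \left(\left(11795 + 16682\right) + \left(- \frac{60}{43} + 30\right)\right)\right) \left(\left(23456 - 477\right) + 16069\right) = \left(\left(-7646 - 21607\right) + \left(28477 + \frac{1230}{43}\right)\right) \left(\left(23456 - 477\right) + 16069\right) = \left(-29253 + \frac{1225741}{43}\right) \left(22979 + 16069\right) = \left(- \frac{32138}{43}\right) 39048 = - \frac{1254924624}{43}$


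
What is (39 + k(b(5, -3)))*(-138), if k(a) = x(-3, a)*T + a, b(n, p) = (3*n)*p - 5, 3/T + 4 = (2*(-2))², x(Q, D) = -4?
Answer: 1656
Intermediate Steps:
T = ¼ (T = 3/(-4 + (2*(-2))²) = 3/(-4 + (-4)²) = 3/(-4 + 16) = 3/12 = 3*(1/12) = ¼ ≈ 0.25000)
b(n, p) = -5 + 3*n*p (b(n, p) = 3*n*p - 5 = -5 + 3*n*p)
k(a) = -1 + a (k(a) = -4*¼ + a = -1 + a)
(39 + k(b(5, -3)))*(-138) = (39 + (-1 + (-5 + 3*5*(-3))))*(-138) = (39 + (-1 + (-5 - 45)))*(-138) = (39 + (-1 - 50))*(-138) = (39 - 51)*(-138) = -12*(-138) = 1656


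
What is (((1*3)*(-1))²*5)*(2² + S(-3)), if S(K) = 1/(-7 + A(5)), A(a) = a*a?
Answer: 365/2 ≈ 182.50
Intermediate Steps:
A(a) = a²
S(K) = 1/18 (S(K) = 1/(-7 + 5²) = 1/(-7 + 25) = 1/18)
(((1*3)*(-1))²*5)*(2² + S(-3)) = (((1*3)*(-1))²*5)*(2² + 1/18) = ((3*(-1))²*5)*(4 + 1/18) = ((-3)²*5)*(73/18) = (9*5)*(73/18) = 45*(73/18) = 365/2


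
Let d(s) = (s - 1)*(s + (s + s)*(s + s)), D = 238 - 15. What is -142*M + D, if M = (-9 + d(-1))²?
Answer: -31727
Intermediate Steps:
D = 223
d(s) = (-1 + s)*(s + 4*s²) (d(s) = (-1 + s)*(s + (2*s)*(2*s)) = (-1 + s)*(s + 4*s²))
M = 225 (M = (-9 - (-1 - 3*(-1) + 4*(-1)²))² = (-9 - (-1 + 3 + 4*1))² = (-9 - (-1 + 3 + 4))² = (-9 - 1*6)² = (-9 - 6)² = (-15)² = 225)
-142*M + D = -142*225 + 223 = -31950 + 223 = -31727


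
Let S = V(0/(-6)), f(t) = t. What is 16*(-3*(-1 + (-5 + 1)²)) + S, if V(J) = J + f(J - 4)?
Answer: -724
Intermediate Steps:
V(J) = -4 + 2*J (V(J) = J + (J - 4) = J + (-4 + J) = -4 + 2*J)
S = -4 (S = -4 + 2*(0/(-6)) = -4 + 2*(0*(-⅙)) = -4 + 2*0 = -4 + 0 = -4)
16*(-3*(-1 + (-5 + 1)²)) + S = 16*(-3*(-1 + (-5 + 1)²)) - 4 = 16*(-3*(-1 + (-4)²)) - 4 = 16*(-3*(-1 + 16)) - 4 = 16*(-3*15) - 4 = 16*(-45) - 4 = -720 - 4 = -724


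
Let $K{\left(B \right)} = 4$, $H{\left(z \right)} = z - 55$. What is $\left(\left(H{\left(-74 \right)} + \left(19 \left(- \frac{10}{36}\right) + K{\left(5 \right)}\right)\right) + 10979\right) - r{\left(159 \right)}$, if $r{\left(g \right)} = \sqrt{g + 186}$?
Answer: $\frac{195277}{18} - \sqrt{345} \approx 10830.0$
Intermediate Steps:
$H{\left(z \right)} = -55 + z$
$r{\left(g \right)} = \sqrt{186 + g}$
$\left(\left(H{\left(-74 \right)} + \left(19 \left(- \frac{10}{36}\right) + K{\left(5 \right)}\right)\right) + 10979\right) - r{\left(159 \right)} = \left(\left(\left(-55 - 74\right) + \left(19 \left(- \frac{10}{36}\right) + 4\right)\right) + 10979\right) - \sqrt{186 + 159} = \left(\left(-129 + \left(19 \left(\left(-10\right) \frac{1}{36}\right) + 4\right)\right) + 10979\right) - \sqrt{345} = \left(\left(-129 + \left(19 \left(- \frac{5}{18}\right) + 4\right)\right) + 10979\right) - \sqrt{345} = \left(\left(-129 + \left(- \frac{95}{18} + 4\right)\right) + 10979\right) - \sqrt{345} = \left(\left(-129 - \frac{23}{18}\right) + 10979\right) - \sqrt{345} = \left(- \frac{2345}{18} + 10979\right) - \sqrt{345} = \frac{195277}{18} - \sqrt{345}$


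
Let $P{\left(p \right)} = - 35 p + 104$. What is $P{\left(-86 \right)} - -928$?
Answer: $4042$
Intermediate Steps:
$P{\left(p \right)} = 104 - 35 p$
$P{\left(-86 \right)} - -928 = \left(104 - -3010\right) - -928 = \left(104 + 3010\right) + 928 = 3114 + 928 = 4042$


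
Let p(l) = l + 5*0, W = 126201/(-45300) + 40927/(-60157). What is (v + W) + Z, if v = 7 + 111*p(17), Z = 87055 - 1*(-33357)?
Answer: 111096038211981/908370700 ≈ 1.2230e+5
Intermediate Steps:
W = -3148622219/908370700 (W = 126201*(-1/45300) + 40927*(-1/60157) = -42067/15100 - 40927/60157 = -3148622219/908370700 ≈ -3.4662)
p(l) = l (p(l) = l + 0 = l)
Z = 120412 (Z = 87055 + 33357 = 120412)
v = 1894 (v = 7 + 111*17 = 7 + 1887 = 1894)
(v + W) + Z = (1894 - 3148622219/908370700) + 120412 = 1717305483581/908370700 + 120412 = 111096038211981/908370700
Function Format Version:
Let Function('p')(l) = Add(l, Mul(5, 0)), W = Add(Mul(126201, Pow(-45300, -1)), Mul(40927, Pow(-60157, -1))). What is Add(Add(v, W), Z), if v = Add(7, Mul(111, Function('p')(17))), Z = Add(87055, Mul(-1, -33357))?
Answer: Rational(111096038211981, 908370700) ≈ 1.2230e+5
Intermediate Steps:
W = Rational(-3148622219, 908370700) (W = Add(Mul(126201, Rational(-1, 45300)), Mul(40927, Rational(-1, 60157))) = Add(Rational(-42067, 15100), Rational(-40927, 60157)) = Rational(-3148622219, 908370700) ≈ -3.4662)
Function('p')(l) = l (Function('p')(l) = Add(l, 0) = l)
Z = 120412 (Z = Add(87055, 33357) = 120412)
v = 1894 (v = Add(7, Mul(111, 17)) = Add(7, 1887) = 1894)
Add(Add(v, W), Z) = Add(Add(1894, Rational(-3148622219, 908370700)), 120412) = Add(Rational(1717305483581, 908370700), 120412) = Rational(111096038211981, 908370700)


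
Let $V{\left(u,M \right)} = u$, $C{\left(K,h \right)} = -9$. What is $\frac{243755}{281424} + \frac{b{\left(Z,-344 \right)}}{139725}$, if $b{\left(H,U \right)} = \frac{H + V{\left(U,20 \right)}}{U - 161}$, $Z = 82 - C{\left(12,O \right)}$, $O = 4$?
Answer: $\frac{249270988763}{287791218000} \approx 0.86615$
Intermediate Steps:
$Z = 91$ ($Z = 82 - -9 = 82 + 9 = 91$)
$b{\left(H,U \right)} = \frac{H + U}{-161 + U}$ ($b{\left(H,U \right)} = \frac{H + U}{U - 161} = \frac{H + U}{-161 + U}$)
$\frac{243755}{281424} + \frac{b{\left(Z,-344 \right)}}{139725} = \frac{243755}{281424} + \frac{\frac{1}{-161 - 344} \left(91 - 344\right)}{139725} = 243755 \cdot \frac{1}{281424} + \frac{1}{-505} \left(-253\right) \frac{1}{139725} = \frac{243755}{281424} + \left(- \frac{1}{505}\right) \left(-253\right) \frac{1}{139725} = \frac{243755}{281424} + \frac{253}{505} \cdot \frac{1}{139725} = \frac{243755}{281424} + \frac{11}{3067875} = \frac{249270988763}{287791218000}$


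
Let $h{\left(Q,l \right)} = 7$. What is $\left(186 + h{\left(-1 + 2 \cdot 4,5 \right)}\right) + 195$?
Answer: $388$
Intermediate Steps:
$\left(186 + h{\left(-1 + 2 \cdot 4,5 \right)}\right) + 195 = \left(186 + 7\right) + 195 = 193 + 195 = 388$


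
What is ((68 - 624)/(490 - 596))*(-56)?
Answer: -15568/53 ≈ -293.74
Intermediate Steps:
((68 - 624)/(490 - 596))*(-56) = -556/(-106)*(-56) = -556*(-1/106)*(-56) = (278/53)*(-56) = -15568/53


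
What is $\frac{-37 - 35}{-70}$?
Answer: $\frac{36}{35} \approx 1.0286$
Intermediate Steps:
$\frac{-37 - 35}{-70} = \left(-72\right) \left(- \frac{1}{70}\right) = \frac{36}{35}$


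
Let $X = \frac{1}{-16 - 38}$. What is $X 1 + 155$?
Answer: $\frac{8369}{54} \approx 154.98$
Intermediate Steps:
$X = - \frac{1}{54}$ ($X = \frac{1}{-54} = - \frac{1}{54} \approx -0.018519$)
$X 1 + 155 = \left(- \frac{1}{54}\right) 1 + 155 = - \frac{1}{54} + 155 = \frac{8369}{54}$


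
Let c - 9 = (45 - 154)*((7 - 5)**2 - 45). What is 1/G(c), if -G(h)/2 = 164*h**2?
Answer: -1/6577214752 ≈ -1.5204e-10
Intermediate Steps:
c = 4478 (c = 9 + (45 - 154)*((7 - 5)**2 - 45) = 9 - 109*(2**2 - 45) = 9 - 109*(4 - 45) = 9 - 109*(-41) = 9 + 4469 = 4478)
G(h) = -328*h**2
1/G(c) = 1/(-328*4478**2) = 1/(-328*20052484) = 1/(-6577214752) = -1/6577214752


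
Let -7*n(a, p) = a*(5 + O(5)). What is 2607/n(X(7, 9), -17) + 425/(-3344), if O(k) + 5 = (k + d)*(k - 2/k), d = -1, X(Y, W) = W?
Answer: -25456265/230736 ≈ -110.33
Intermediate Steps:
O(k) = -5 + (-1 + k)*(k - 2/k) (O(k) = -5 + (k - 1)*(k - 2/k) = -5 + (-1 + k)*(k - 2/k))
n(a, p) = -92*a/35 (n(a, p) = -a*(5 + (-7 + 5² - 1*5 + 2/5))/7 = -a*(5 + (-7 + 25 - 5 + 2*(⅕)))/7 = -a*(5 + (-7 + 25 - 5 + ⅖))/7 = -a*(5 + 67/5)/7 = -a*92/(7*5) = -92*a/35)
2607/n(X(7, 9), -17) + 425/(-3344) = 2607/((-92/35*9)) + 425/(-3344) = 2607/(-828/35) + 425*(-1/3344) = 2607*(-35/828) - 425/3344 = -30415/276 - 425/3344 = -25456265/230736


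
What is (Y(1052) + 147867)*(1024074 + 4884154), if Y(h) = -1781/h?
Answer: 229762572126271/263 ≈ 8.7362e+11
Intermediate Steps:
(Y(1052) + 147867)*(1024074 + 4884154) = (-1781/1052 + 147867)*(1024074 + 4884154) = (-1781*1/1052 + 147867)*5908228 = (-1781/1052 + 147867)*5908228 = (155554303/1052)*5908228 = 229762572126271/263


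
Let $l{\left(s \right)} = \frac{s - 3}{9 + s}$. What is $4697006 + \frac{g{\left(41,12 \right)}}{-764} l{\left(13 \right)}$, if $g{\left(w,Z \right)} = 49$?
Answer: $\frac{39473638179}{8404} \approx 4.697 \cdot 10^{6}$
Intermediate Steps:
$l{\left(s \right)} = \frac{-3 + s}{9 + s}$
$4697006 + \frac{g{\left(41,12 \right)}}{-764} l{\left(13 \right)} = 4697006 + \frac{49}{-764} \frac{-3 + 13}{9 + 13} = 4697006 + 49 \left(- \frac{1}{764}\right) \frac{1}{22} \cdot 10 = 4697006 - \frac{49 \cdot \frac{1}{22} \cdot 10}{764} = 4697006 - \frac{245}{8404} = \frac{39473638179}{8404}$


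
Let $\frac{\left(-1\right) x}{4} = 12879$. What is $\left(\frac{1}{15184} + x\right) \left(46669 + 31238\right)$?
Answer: $- \frac{60940331192301}{15184} \approx -4.0135 \cdot 10^{9}$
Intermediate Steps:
$x = -51516$ ($x = \left(-4\right) 12879 = -51516$)
$\left(\frac{1}{15184} + x\right) \left(46669 + 31238\right) = \left(\frac{1}{15184} - 51516\right) \left(46669 + 31238\right) = \left(\frac{1}{15184} - 51516\right) 77907 = \left(- \frac{782218943}{15184}\right) 77907 = - \frac{60940331192301}{15184}$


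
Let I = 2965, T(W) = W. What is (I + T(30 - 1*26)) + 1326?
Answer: 4295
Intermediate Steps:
(I + T(30 - 1*26)) + 1326 = (2965 + (30 - 1*26)) + 1326 = (2965 + (30 - 26)) + 1326 = (2965 + 4) + 1326 = 2969 + 1326 = 4295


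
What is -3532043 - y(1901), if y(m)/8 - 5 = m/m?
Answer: -3532091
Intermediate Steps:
y(m) = 48 (y(m) = 40 + 8*(m/m) = 40 + 8*1 = 40 + 8 = 48)
-3532043 - y(1901) = -3532043 - 1*48 = -3532043 - 48 = -3532091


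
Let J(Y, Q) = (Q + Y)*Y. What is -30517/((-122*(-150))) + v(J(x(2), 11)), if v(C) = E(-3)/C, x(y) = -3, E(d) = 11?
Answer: -77809/36600 ≈ -2.1259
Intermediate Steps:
J(Y, Q) = Y*(Q + Y)
v(C) = 11/C
-30517/((-122*(-150))) + v(J(x(2), 11)) = -30517/((-122*(-150))) + 11/((-3*(11 - 3))) = -30517/18300 + 11/((-3*8)) = -30517*1/18300 + 11/(-24) = -30517/18300 + 11*(-1/24) = -30517/18300 - 11/24 = -77809/36600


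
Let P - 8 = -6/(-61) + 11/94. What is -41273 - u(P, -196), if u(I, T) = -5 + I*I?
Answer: -1359059572057/32878756 ≈ -41336.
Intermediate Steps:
P = 47107/5734 (P = 8 + (-6/(-61) + 11/94) = 8 + (-6*(-1/61) + 11*(1/94)) = 8 + (6/61 + 11/94) = 8 + 1235/5734 = 47107/5734 ≈ 8.2154)
u(I, T) = -5 + I²
-41273 - u(P, -196) = -41273 - (-5 + (47107/5734)²) = -41273 - (-5 + 2219069449/32878756) = -41273 - 1*2054675669/32878756 = -41273 - 2054675669/32878756 = -1359059572057/32878756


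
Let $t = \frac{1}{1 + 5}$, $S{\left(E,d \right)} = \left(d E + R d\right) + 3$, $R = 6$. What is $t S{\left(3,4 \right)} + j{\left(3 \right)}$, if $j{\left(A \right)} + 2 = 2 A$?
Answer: $\frac{21}{2} \approx 10.5$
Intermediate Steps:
$S{\left(E,d \right)} = 3 + 6 d + E d$ ($S{\left(E,d \right)} = \left(d E + 6 d\right) + 3 = \left(E d + 6 d\right) + 3 = \left(6 d + E d\right) + 3 = 3 + 6 d + E d$)
$t = \frac{1}{6} \approx 0.16667$
$j{\left(A \right)} = -2 + 2 A$
$t S{\left(3,4 \right)} + j{\left(3 \right)} = \frac{3 + 6 \cdot 4 + 3 \cdot 4}{6} + \left(-2 + 2 \cdot 3\right) = \frac{3 + 24 + 12}{6} + \left(-2 + 6\right) = \frac{1}{6} \cdot 39 + 4 = \frac{13}{2} + 4 = \frac{21}{2}$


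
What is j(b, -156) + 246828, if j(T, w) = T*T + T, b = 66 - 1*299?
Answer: 300884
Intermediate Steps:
b = -233 (b = 66 - 299 = -233)
j(T, w) = T + T² (j(T, w) = T² + T = T + T²)
j(b, -156) + 246828 = -233*(1 - 233) + 246828 = -233*(-232) + 246828 = 54056 + 246828 = 300884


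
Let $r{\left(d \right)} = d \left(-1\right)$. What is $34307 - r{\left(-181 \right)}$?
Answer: $34126$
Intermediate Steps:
$r{\left(d \right)} = - d$
$34307 - r{\left(-181 \right)} = 34307 - \left(-1\right) \left(-181\right) = 34307 - 181 = 34126$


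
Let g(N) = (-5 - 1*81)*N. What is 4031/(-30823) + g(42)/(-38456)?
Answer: -10920865/296332322 ≈ -0.036853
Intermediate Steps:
g(N) = -86*N (g(N) = (-5 - 81)*N = -86*N)
4031/(-30823) + g(42)/(-38456) = 4031/(-30823) - 86*42/(-38456) = 4031*(-1/30823) - 3612*(-1/38456) = -4031/30823 + 903/9614 = -10920865/296332322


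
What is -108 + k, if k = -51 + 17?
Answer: -142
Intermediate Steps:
k = -34
-108 + k = -108 - 34 = -142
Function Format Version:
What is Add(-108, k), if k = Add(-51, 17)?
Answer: -142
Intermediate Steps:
k = -34
Add(-108, k) = Add(-108, -34) = -142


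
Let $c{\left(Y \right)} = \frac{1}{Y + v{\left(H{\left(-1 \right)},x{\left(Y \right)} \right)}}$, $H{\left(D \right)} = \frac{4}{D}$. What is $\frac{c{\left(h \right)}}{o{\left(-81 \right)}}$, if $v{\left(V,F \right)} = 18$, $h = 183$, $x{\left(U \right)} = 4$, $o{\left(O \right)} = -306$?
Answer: $- \frac{1}{61506} \approx -1.6259 \cdot 10^{-5}$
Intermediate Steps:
$c{\left(Y \right)} = \frac{1}{18 + Y}$ ($c{\left(Y \right)} = \frac{1}{Y + 18} = \frac{1}{18 + Y}$)
$\frac{c{\left(h \right)}}{o{\left(-81 \right)}} = \frac{1}{\left(18 + 183\right) \left(-306\right)} = \frac{1}{201} \left(- \frac{1}{306}\right) = - \frac{1}{61506}$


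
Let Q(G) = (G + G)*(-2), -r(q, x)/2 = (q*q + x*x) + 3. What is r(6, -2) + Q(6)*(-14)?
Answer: 250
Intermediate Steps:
r(q, x) = -6 - 2*q² - 2*x² (r(q, x) = -2*((q*q + x*x) + 3) = -2*((q² + x²) + 3) = -2*(3 + q² + x²) = -6 - 2*q² - 2*x²)
Q(G) = -4*G (Q(G) = (2*G)*(-2) = -4*G)
r(6, -2) + Q(6)*(-14) = (-6 - 2*6² - 2*(-2)²) - 4*6*(-14) = (-6 - 2*36 - 2*4) - 24*(-14) = (-6 - 72 - 8) + 336 = -86 + 336 = 250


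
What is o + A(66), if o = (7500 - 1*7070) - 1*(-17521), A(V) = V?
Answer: 18017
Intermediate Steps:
o = 17951 (o = (7500 - 7070) + 17521 = 430 + 17521 = 17951)
o + A(66) = 17951 + 66 = 18017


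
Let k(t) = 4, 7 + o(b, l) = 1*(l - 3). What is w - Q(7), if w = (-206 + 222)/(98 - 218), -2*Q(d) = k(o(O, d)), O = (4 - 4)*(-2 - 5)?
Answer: 28/15 ≈ 1.8667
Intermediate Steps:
O = 0 (O = 0*(-7) = 0)
o(b, l) = -10 + l (o(b, l) = -7 + 1*(l - 3) = -7 + 1*(-3 + l) = -7 + (-3 + l) = -10 + l)
Q(d) = -2 (Q(d) = -½*4 = -2)
w = -2/15 (w = 16/(-120) = 16*(-1/120) = -2/15 ≈ -0.13333)
w - Q(7) = -2/15 - 1*(-2) = -2/15 + 2 = 28/15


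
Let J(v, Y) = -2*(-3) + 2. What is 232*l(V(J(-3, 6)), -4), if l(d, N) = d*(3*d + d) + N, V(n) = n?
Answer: 58464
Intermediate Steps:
J(v, Y) = 8 (J(v, Y) = 6 + 2 = 8)
l(d, N) = N + 4*d**2 (l(d, N) = d*(4*d) + N = 4*d**2 + N = N + 4*d**2)
232*l(V(J(-3, 6)), -4) = 232*(-4 + 4*8**2) = 232*(-4 + 4*64) = 232*(-4 + 256) = 232*252 = 58464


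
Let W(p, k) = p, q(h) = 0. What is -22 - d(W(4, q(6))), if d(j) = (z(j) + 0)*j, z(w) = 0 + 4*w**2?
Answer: -278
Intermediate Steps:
z(w) = 4*w**2
d(j) = 4*j**3 (d(j) = (4*j**2 + 0)*j = (4*j**2)*j = 4*j**3)
-22 - d(W(4, q(6))) = -22 - 4*4**3 = -22 - 4*64 = -22 - 1*256 = -22 - 256 = -278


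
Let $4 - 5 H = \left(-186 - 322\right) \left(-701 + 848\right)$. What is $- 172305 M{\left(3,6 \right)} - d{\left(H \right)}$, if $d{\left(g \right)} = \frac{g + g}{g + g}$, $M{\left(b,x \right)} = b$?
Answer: $-516916$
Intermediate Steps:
$H = 14936$ ($H = \frac{4}{5} - \frac{\left(-186 - 322\right) \left(-701 + 848\right)}{5} = \frac{4}{5} - \frac{\left(-508\right) 147}{5} = \frac{4}{5} - - \frac{74676}{5} = \frac{4}{5} + \frac{74676}{5} = 14936$)
$d{\left(g \right)} = 1$ ($d{\left(g \right)} = \frac{2 g}{2 g} = 2 g \frac{1}{2 g} = 1$)
$- 172305 M{\left(3,6 \right)} - d{\left(H \right)} = \left(-172305\right) 3 - 1 = -516915 - 1 = -516916$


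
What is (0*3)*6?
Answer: 0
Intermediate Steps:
(0*3)*6 = 0*6 = 0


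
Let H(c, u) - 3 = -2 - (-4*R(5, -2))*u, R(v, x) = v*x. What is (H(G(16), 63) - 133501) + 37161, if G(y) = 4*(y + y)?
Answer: -98859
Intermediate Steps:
G(y) = 8*y (G(y) = 4*(2*y) = 8*y)
H(c, u) = 1 - 40*u (H(c, u) = 3 + (-2 - (-20*(-2))*u) = 3 + (-2 - (-4*(-10))*u) = 3 + (-2 - 40*u) = 1 - 40*u)
(H(G(16), 63) - 133501) + 37161 = ((1 - 40*63) - 133501) + 37161 = ((1 - 2520) - 133501) + 37161 = (-2519 - 133501) + 37161 = -136020 + 37161 = -98859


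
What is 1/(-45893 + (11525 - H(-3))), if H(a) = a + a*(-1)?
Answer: -1/34368 ≈ -2.9097e-5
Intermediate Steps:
H(a) = 0 (H(a) = a - a = 0)
1/(-45893 + (11525 - H(-3))) = 1/(-45893 + (11525 - 1*0)) = 1/(-45893 + (11525 + 0)) = 1/(-45893 + 11525) = 1/(-34368) = -1/34368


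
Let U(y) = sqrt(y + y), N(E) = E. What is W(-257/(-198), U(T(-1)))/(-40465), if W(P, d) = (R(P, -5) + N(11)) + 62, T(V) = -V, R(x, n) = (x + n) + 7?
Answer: -15107/8012070 ≈ -0.0018855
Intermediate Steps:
R(x, n) = 7 + n + x (R(x, n) = (n + x) + 7 = 7 + n + x)
U(y) = sqrt(2)*sqrt(y) (U(y) = sqrt(2*y) = sqrt(2)*sqrt(y))
W(P, d) = 75 + P (W(P, d) = ((7 - 5 + P) + 11) + 62 = ((2 + P) + 11) + 62 = (13 + P) + 62 = 75 + P)
W(-257/(-198), U(T(-1)))/(-40465) = (75 - 257/(-198))/(-40465) = (75 - 257*(-1/198))*(-1/40465) = (75 + 257/198)*(-1/40465) = (15107/198)*(-1/40465) = -15107/8012070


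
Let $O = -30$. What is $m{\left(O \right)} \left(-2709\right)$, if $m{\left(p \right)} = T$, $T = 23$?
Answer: $-62307$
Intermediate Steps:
$m{\left(p \right)} = 23$
$m{\left(O \right)} \left(-2709\right) = 23 \left(-2709\right) = -62307$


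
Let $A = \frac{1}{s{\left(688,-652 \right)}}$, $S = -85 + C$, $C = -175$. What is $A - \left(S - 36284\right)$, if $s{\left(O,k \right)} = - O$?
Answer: $\frac{25142271}{688} \approx 36544.0$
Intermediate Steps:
$S = -260$ ($S = -85 - 175 = -260$)
$A = - \frac{1}{688}$ ($A = \frac{1}{\left(-1\right) 688} = \frac{1}{-688} = - \frac{1}{688} \approx -0.0014535$)
$A - \left(S - 36284\right) = - \frac{1}{688} - \left(-260 - 36284\right) = - \frac{1}{688} - -36544 = - \frac{1}{688} + 36544 = \frac{25142271}{688}$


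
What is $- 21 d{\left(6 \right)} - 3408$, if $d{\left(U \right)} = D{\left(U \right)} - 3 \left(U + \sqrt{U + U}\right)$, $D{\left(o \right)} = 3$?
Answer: $-3093 + 126 \sqrt{3} \approx -2874.8$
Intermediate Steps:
$d{\left(U \right)} = 3 - 3 U - 3 \sqrt{2} \sqrt{U}$ ($d{\left(U \right)} = 3 - 3 \left(U + \sqrt{U + U}\right) = 3 - 3 \left(U + \sqrt{2 U}\right) = 3 - 3 \left(U + \sqrt{2} \sqrt{U}\right) = 3 - \left(3 U + 3 \sqrt{2} \sqrt{U}\right) = 3 - 3 U - 3 \sqrt{2} \sqrt{U}$)
$- 21 d{\left(6 \right)} - 3408 = - 21 \left(3 - 18 - 3 \sqrt{2} \sqrt{6}\right) - 3408 = - 21 \left(3 - 18 - 6 \sqrt{3}\right) - 3408 = - 21 \left(-15 - 6 \sqrt{3}\right) - 3408 = \left(315 + 126 \sqrt{3}\right) - 3408 = -3093 + 126 \sqrt{3}$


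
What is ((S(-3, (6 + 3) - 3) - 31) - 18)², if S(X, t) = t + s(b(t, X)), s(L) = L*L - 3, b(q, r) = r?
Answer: 1369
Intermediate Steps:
s(L) = -3 + L² (s(L) = L² - 3 = -3 + L²)
S(X, t) = -3 + t + X² (S(X, t) = t + (-3 + X²) = -3 + t + X²)
((S(-3, (6 + 3) - 3) - 31) - 18)² = (((-3 + ((6 + 3) - 3) + (-3)²) - 31) - 18)² = (((-3 + (9 - 3) + 9) - 31) - 18)² = (((-3 + 6 + 9) - 31) - 18)² = ((12 - 31) - 18)² = (-19 - 18)² = (-37)² = 1369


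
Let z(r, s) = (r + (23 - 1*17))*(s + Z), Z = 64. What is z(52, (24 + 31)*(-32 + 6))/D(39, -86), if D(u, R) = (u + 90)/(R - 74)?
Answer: 12676480/129 ≈ 98267.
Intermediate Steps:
D(u, R) = (90 + u)/(-74 + R)
z(r, s) = (6 + r)*(64 + s) (z(r, s) = (r + (23 - 1*17))*(s + 64) = (r + (23 - 17))*(64 + s) = (r + 6)*(64 + s) = (6 + r)*(64 + s))
z(52, (24 + 31)*(-32 + 6))/D(39, -86) = (384 + 6*((24 + 31)*(-32 + 6)) + 64*52 + 52*((24 + 31)*(-32 + 6)))/(((90 + 39)/(-74 - 86))) = (384 + 6*(55*(-26)) + 3328 + 52*(55*(-26)))/((129/(-160))) = (384 + 6*(-1430) + 3328 + 52*(-1430))/((-1/160*129)) = (384 - 8580 + 3328 - 74360)/(-129/160) = -79228*(-160/129) = 12676480/129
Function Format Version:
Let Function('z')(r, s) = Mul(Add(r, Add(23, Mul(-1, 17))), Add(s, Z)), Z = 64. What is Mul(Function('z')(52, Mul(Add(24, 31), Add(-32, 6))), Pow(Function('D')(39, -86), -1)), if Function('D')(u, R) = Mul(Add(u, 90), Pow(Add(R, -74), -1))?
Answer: Rational(12676480, 129) ≈ 98267.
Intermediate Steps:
Function('D')(u, R) = Mul(Pow(Add(-74, R), -1), Add(90, u)) (Function('D')(u, R) = Mul(Add(90, u), Pow(Add(-74, R), -1)) = Mul(Pow(Add(-74, R), -1), Add(90, u)))
Function('z')(r, s) = Mul(Add(6, r), Add(64, s)) (Function('z')(r, s) = Mul(Add(r, Add(23, Mul(-1, 17))), Add(s, 64)) = Mul(Add(r, Add(23, -17)), Add(64, s)) = Mul(Add(r, 6), Add(64, s)) = Mul(Add(6, r), Add(64, s)))
Mul(Function('z')(52, Mul(Add(24, 31), Add(-32, 6))), Pow(Function('D')(39, -86), -1)) = Mul(Add(384, Mul(6, Mul(Add(24, 31), Add(-32, 6))), Mul(64, 52), Mul(52, Mul(Add(24, 31), Add(-32, 6)))), Pow(Mul(Pow(Add(-74, -86), -1), Add(90, 39)), -1)) = Mul(Add(384, Mul(6, Mul(55, -26)), 3328, Mul(52, Mul(55, -26))), Pow(Mul(Pow(-160, -1), 129), -1)) = Mul(Add(384, Mul(6, -1430), 3328, Mul(52, -1430)), Pow(Mul(Rational(-1, 160), 129), -1)) = Mul(Add(384, -8580, 3328, -74360), Pow(Rational(-129, 160), -1)) = Mul(-79228, Rational(-160, 129)) = Rational(12676480, 129)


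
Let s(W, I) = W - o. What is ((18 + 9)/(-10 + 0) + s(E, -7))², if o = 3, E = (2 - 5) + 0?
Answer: 7569/100 ≈ 75.690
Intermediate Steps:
E = -3 (E = -3 + 0 = -3)
s(W, I) = -3 + W (s(W, I) = W - 1*3 = W - 3 = -3 + W)
((18 + 9)/(-10 + 0) + s(E, -7))² = ((18 + 9)/(-10 + 0) + (-3 - 3))² = (27/(-10) - 6)² = (27*(-⅒) - 6)² = (-27/10 - 6)² = (-87/10)² = 7569/100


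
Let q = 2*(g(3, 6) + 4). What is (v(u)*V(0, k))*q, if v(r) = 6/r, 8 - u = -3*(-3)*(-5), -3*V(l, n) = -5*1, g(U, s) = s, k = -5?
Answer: 200/53 ≈ 3.7736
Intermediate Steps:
V(l, n) = 5/3 (V(l, n) = -(-5)/3 = -1/3*(-5) = 5/3)
u = 53 (u = 8 - (-3*(-3))*(-5) = 8 - 9*(-5) = 8 - 1*(-45) = 8 + 45 = 53)
q = 20 (q = 2*(6 + 4) = 2*10 = 20)
(v(u)*V(0, k))*q = ((6/53)*(5/3))*20 = (10/53)*20 = 200/53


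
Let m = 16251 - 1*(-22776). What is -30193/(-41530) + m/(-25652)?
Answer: -423140237/532663780 ≈ -0.79438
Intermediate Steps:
m = 39027 (m = 16251 + 22776 = 39027)
-30193/(-41530) + m/(-25652) = -30193/(-41530) + 39027/(-25652) = -30193*(-1/41530) + 39027*(-1/25652) = 30193/41530 - 39027/25652 = -423140237/532663780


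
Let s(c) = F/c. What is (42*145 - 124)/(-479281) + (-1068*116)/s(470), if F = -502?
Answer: 13953632166614/120299531 ≈ 1.1599e+5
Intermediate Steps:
s(c) = -502/c
(42*145 - 124)/(-479281) + (-1068*116)/s(470) = (42*145 - 124)/(-479281) + (-1068*116)/((-502/470)) = (6090 - 124)*(-1/479281) - 123888/((-502*1/470)) = 5966*(-1/479281) - 123888/(-251/235) = -5966/479281 - 123888*(-235/251) = -5966/479281 + 29113680/251 = 13953632166614/120299531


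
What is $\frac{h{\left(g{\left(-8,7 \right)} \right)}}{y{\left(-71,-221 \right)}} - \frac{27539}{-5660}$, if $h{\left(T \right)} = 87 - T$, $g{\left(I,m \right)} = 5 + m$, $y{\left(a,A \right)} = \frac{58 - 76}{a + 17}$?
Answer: $\frac{1301039}{5660} \approx 229.87$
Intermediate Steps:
$y{\left(a,A \right)} = - \frac{18}{17 + a}$
$\frac{h{\left(g{\left(-8,7 \right)} \right)}}{y{\left(-71,-221 \right)}} - \frac{27539}{-5660} = \frac{87 - \left(5 + 7\right)}{\left(-18\right) \frac{1}{17 - 71}} - \frac{27539}{-5660} = \frac{87 - 12}{\left(-18\right) \frac{1}{-54}} - - \frac{27539}{5660} = \frac{87 - 12}{\left(-18\right) \left(- \frac{1}{54}\right)} + \frac{27539}{5660} = 75 \frac{1}{\frac{1}{3}} + \frac{27539}{5660} = 75 \cdot 3 + \frac{27539}{5660} = 225 + \frac{27539}{5660} = \frac{1301039}{5660}$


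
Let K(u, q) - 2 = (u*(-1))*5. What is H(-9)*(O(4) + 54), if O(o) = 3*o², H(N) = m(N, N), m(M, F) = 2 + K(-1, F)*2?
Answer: 1632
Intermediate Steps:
K(u, q) = 2 - 5*u (K(u, q) = 2 + (u*(-1))*5 = 2 - u*5 = 2 - 5*u)
m(M, F) = 16 (m(M, F) = 2 + (2 - 5*(-1))*2 = 2 + (2 + 5)*2 = 2 + 7*2 = 2 + 14 = 16)
H(N) = 16
H(-9)*(O(4) + 54) = 16*(3*4² + 54) = 16*(3*16 + 54) = 16*(48 + 54) = 16*102 = 1632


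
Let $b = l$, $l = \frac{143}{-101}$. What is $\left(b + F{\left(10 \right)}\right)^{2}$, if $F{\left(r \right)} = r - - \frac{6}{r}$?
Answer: $\frac{21511044}{255025} \approx 84.349$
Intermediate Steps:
$l = - \frac{143}{101}$ ($l = 143 \left(- \frac{1}{101}\right) = - \frac{143}{101} \approx -1.4158$)
$b = - \frac{143}{101} \approx -1.4158$
$F{\left(r \right)} = r + \frac{6}{r}$
$\left(b + F{\left(10 \right)}\right)^{2} = \left(- \frac{143}{101} + \left(10 + \frac{6}{10}\right)\right)^{2} = \left(- \frac{143}{101} + \left(10 + 6 \cdot \frac{1}{10}\right)\right)^{2} = \left(- \frac{143}{101} + \left(10 + \frac{3}{5}\right)\right)^{2} = \left(- \frac{143}{101} + \frac{53}{5}\right)^{2} = \left(\frac{4638}{505}\right)^{2} = \frac{21511044}{255025}$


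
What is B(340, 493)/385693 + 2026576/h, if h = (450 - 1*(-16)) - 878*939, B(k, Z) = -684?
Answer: -97774972094/39725221921 ≈ -2.4613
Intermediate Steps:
h = -823976 (h = (450 + 16) - 824442 = 466 - 824442 = -823976)
B(340, 493)/385693 + 2026576/h = -684/385693 + 2026576/(-823976) = -684*1/385693 + 2026576*(-1/823976) = -684/385693 - 253322/102997 = -97774972094/39725221921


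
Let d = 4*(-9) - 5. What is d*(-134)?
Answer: 5494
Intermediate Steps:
d = -41 (d = -36 - 5 = -41)
d*(-134) = -41*(-134) = 5494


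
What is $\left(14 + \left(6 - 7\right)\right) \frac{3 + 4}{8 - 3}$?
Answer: $\frac{91}{5} \approx 18.2$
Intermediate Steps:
$\left(14 + \left(6 - 7\right)\right) \frac{3 + 4}{8 - 3} = \left(14 - 1\right) \frac{7}{5} = 13 \cdot 7 \cdot \frac{1}{5} = 13 \cdot \frac{7}{5} = \frac{91}{5}$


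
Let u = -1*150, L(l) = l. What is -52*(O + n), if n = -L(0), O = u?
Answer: 7800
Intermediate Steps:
u = -150
O = -150
n = 0 (n = -1*0 = 0)
-52*(O + n) = -52*(-150 + 0) = -52*(-150) = 7800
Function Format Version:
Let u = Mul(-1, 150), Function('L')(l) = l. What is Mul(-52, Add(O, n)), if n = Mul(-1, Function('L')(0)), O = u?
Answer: 7800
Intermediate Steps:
u = -150
O = -150
n = 0 (n = Mul(-1, 0) = 0)
Mul(-52, Add(O, n)) = Mul(-52, Add(-150, 0)) = Mul(-52, -150) = 7800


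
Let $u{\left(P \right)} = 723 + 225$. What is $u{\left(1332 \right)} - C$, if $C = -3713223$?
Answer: $3714171$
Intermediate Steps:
$u{\left(P \right)} = 948$
$u{\left(1332 \right)} - C = 948 - -3713223 = 948 + 3713223 = 3714171$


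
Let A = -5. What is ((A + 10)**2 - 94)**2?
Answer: 4761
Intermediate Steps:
((A + 10)**2 - 94)**2 = ((-5 + 10)**2 - 94)**2 = (5**2 - 94)**2 = (25 - 94)**2 = (-69)**2 = 4761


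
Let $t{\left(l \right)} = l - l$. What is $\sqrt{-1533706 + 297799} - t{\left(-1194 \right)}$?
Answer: $3 i \sqrt{137323} \approx 1111.7 i$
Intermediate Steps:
$t{\left(l \right)} = 0$
$\sqrt{-1533706 + 297799} - t{\left(-1194 \right)} = \sqrt{-1533706 + 297799} - 0 = \sqrt{-1235907} + 0 = 3 i \sqrt{137323} + 0 = 3 i \sqrt{137323}$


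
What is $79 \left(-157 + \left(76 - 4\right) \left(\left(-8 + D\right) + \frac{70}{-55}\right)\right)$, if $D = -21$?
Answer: $- \frac{2030537}{11} \approx -1.8459 \cdot 10^{5}$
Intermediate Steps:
$79 \left(-157 + \left(76 - 4\right) \left(\left(-8 + D\right) + \frac{70}{-55}\right)\right) = 79 \left(-157 + \left(76 - 4\right) \left(\left(-8 - 21\right) + \frac{70}{-55}\right)\right) = 79 \left(-157 + 72 \left(-29 + 70 \left(- \frac{1}{55}\right)\right)\right) = 79 \left(-157 + 72 \left(-29 - \frac{14}{11}\right)\right) = 79 \left(-157 + 72 \left(- \frac{333}{11}\right)\right) = 79 \left(-157 - \frac{23976}{11}\right) = 79 \left(- \frac{25703}{11}\right) = - \frac{2030537}{11}$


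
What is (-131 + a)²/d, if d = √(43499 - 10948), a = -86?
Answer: 47089*√32551/32551 ≈ 261.00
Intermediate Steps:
d = √32551 ≈ 180.42
(-131 + a)²/d = (-131 - 86)²/(√32551) = (-217)²*(√32551/32551) = 47089*(√32551/32551) = 47089*√32551/32551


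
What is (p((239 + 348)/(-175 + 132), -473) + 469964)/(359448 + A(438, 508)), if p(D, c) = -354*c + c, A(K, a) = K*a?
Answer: 212311/193984 ≈ 1.0945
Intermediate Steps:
p(D, c) = -353*c
(p((239 + 348)/(-175 + 132), -473) + 469964)/(359448 + A(438, 508)) = (-353*(-473) + 469964)/(359448 + 438*508) = (166969 + 469964)/(359448 + 222504) = 636933/581952 = 636933*(1/581952) = 212311/193984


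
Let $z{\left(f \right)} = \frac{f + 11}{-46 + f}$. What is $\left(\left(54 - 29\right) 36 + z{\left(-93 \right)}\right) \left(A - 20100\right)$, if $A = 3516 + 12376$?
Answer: $- \frac{526765856}{139} \approx -3.7897 \cdot 10^{6}$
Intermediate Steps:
$z{\left(f \right)} = \frac{11 + f}{-46 + f}$
$A = 15892$
$\left(\left(54 - 29\right) 36 + z{\left(-93 \right)}\right) \left(A - 20100\right) = \left(\left(54 - 29\right) 36 + \frac{11 - 93}{-46 - 93}\right) \left(15892 - 20100\right) = \left(25 \cdot 36 + \frac{1}{-139} \left(-82\right)\right) \left(-4208\right) = \left(900 - - \frac{82}{139}\right) \left(-4208\right) = \left(900 + \frac{82}{139}\right) \left(-4208\right) = \frac{125182}{139} \left(-4208\right) = - \frac{526765856}{139}$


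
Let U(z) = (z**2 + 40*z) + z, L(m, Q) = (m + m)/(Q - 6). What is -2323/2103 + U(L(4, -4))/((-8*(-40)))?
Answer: -5068703/4206000 ≈ -1.2051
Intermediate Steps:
L(m, Q) = 2*m/(-6 + Q) (L(m, Q) = (2*m)/(-6 + Q) = 2*m/(-6 + Q))
U(z) = z**2 + 41*z
-2323/2103 + U(L(4, -4))/((-8*(-40))) = -2323/2103 + ((2*4/(-6 - 4))*(41 + 2*4/(-6 - 4)))/((-8*(-40))) = -2323*1/2103 + ((2*4/(-10))*(41 + 2*4/(-10)))/320 = -2323/2103 + ((2*4*(-1/10))*(41 + 2*4*(-1/10)))*(1/320) = -2323/2103 - 4*(41 - 4/5)/5*(1/320) = -2323/2103 - 4/5*201/5*(1/320) = -2323/2103 - 804/25*1/320 = -2323/2103 - 201/2000 = -5068703/4206000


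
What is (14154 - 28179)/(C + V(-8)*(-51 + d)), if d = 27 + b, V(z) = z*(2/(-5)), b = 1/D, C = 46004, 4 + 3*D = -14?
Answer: -8415/27556 ≈ -0.30538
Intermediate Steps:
D = -6 (D = -4/3 + (⅓)*(-14) = -4/3 - 14/3 = -6)
b = -⅙ (b = 1/(-6) = -⅙ ≈ -0.16667)
V(z) = -2*z/5 (V(z) = z*(2*(-⅕)) = z*(-⅖) = -2*z/5)
d = 161/6 (d = 27 - ⅙ = 161/6 ≈ 26.833)
(14154 - 28179)/(C + V(-8)*(-51 + d)) = (14154 - 28179)/(46004 + (-⅖*(-8))*(-51 + 161/6)) = -14025/(46004 + (16/5)*(-145/6)) = -14025/(46004 - 232/3) = -14025/137780/3 = -14025*3/137780 = -8415/27556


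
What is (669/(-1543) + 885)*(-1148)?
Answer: -1566889128/1543 ≈ -1.0155e+6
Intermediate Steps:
(669/(-1543) + 885)*(-1148) = (669*(-1/1543) + 885)*(-1148) = (-669/1543 + 885)*(-1148) = (1364886/1543)*(-1148) = -1566889128/1543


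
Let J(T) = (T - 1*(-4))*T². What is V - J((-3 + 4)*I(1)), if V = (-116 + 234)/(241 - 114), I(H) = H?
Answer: -517/127 ≈ -4.0709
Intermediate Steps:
V = 118/127 ≈ 0.92913
J(T) = T²*(4 + T) (J(T) = (T + 4)*T² = (4 + T)*T² = T²*(4 + T))
V - J((-3 + 4)*I(1)) = 118/127 - ((-3 + 4)*1)²*(4 + (-3 + 4)*1) = 118/127 - (1*1)²*(4 + 1*1) = 118/127 - 1²*(4 + 1) = 118/127 - 5 = -517/127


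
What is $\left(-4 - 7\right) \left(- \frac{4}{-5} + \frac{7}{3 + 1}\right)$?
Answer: $- \frac{561}{20} \approx -28.05$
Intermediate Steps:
$\left(-4 - 7\right) \left(- \frac{4}{-5} + \frac{7}{3 + 1}\right) = - 11 \left(\left(-4\right) \left(- \frac{1}{5}\right) + \frac{7}{4}\right) = - 11 \left(\frac{4}{5} + 7 \cdot \frac{1}{4}\right) = - 11 \left(\frac{4}{5} + \frac{7}{4}\right) = \left(-11\right) \frac{51}{20} = - \frac{561}{20}$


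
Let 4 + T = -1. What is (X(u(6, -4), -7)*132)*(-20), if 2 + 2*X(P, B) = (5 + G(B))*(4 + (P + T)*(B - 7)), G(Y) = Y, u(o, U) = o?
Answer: -23760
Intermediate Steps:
T = -5 (T = -4 - 1 = -5)
X(P, B) = -1 + (4 + (-7 + B)*(-5 + P))*(5 + B)/2 (X(P, B) = -1 + ((5 + B)*(4 + (P - 5)*(B - 7)))/2 = -1 + ((5 + B)*(4 + (-5 + P)*(-7 + B)))/2 = -1 + ((5 + B)*(4 + (-7 + B)*(-5 + P)))/2 = -1 + ((4 + (-7 + B)*(-5 + P))*(5 + B))/2 = -1 + (4 + (-7 + B)*(-5 + P))*(5 + B)/2)
(X(u(6, -4), -7)*132)*(-20) = ((193/2 + 7*(-7) - 35/2*6 - 5/2*(-7)**2 + (1/2)*6*(-7)**2 - 1*(-7)*6)*132)*(-20) = ((193/2 - 49 - 105 - 5/2*49 + (1/2)*6*49 + 42)*132)*(-20) = ((193/2 - 49 - 105 - 245/2 + 147 + 42)*132)*(-20) = (9*132)*(-20) = 1188*(-20) = -23760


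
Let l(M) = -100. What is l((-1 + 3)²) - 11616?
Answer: -11716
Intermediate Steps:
l((-1 + 3)²) - 11616 = -100 - 11616 = -11716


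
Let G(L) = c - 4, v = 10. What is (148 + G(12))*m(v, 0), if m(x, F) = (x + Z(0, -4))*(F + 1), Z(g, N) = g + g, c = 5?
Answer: 1490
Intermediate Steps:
Z(g, N) = 2*g
m(x, F) = x*(1 + F) (m(x, F) = (x + 2*0)*(F + 1) = (x + 0)*(1 + F) = x*(1 + F))
G(L) = 1 (G(L) = 5 - 4 = 1)
(148 + G(12))*m(v, 0) = (148 + 1)*(10*(1 + 0)) = 149*(10*1) = 149*10 = 1490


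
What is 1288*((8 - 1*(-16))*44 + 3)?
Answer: 1363992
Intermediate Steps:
1288*((8 - 1*(-16))*44 + 3) = 1288*((8 + 16)*44 + 3) = 1288*(24*44 + 3) = 1288*(1056 + 3) = 1288*1059 = 1363992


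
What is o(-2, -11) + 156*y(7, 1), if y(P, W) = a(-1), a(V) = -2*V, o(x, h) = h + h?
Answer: 290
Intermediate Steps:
o(x, h) = 2*h
y(P, W) = 2 (y(P, W) = -2*(-1) = 2)
o(-2, -11) + 156*y(7, 1) = 2*(-11) + 156*2 = -22 + 312 = 290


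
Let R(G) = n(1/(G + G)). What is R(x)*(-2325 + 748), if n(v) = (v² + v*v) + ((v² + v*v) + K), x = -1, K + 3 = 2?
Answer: 0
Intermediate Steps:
K = -1 (K = -3 + 2 = -1)
n(v) = -1 + 4*v² (n(v) = (v² + v*v) + ((v² + v*v) - 1) = (v² + v²) + ((v² + v²) - 1) = 2*v² + (2*v² - 1) = 2*v² + (-1 + 2*v²) = -1 + 4*v²)
R(G) = -1 + G⁻² (R(G) = -1 + 4*(1/(G + G))² = -1 + 4*(1/(2*G))² = -1 + 4*(1/(4*G²)) = -1 + G⁻²)
R(x)*(-2325 + 748) = (-1 + (-1)⁻²)*(-2325 + 748) = (-1 + 1)*(-1577) = 0*(-1577) = 0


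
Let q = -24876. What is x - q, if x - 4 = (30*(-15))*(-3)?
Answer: 26230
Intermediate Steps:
x = 1354 (x = 4 + (30*(-15))*(-3) = 4 - 450*(-3) = 4 + 1350 = 1354)
x - q = 1354 - 1*(-24876) = 1354 + 24876 = 26230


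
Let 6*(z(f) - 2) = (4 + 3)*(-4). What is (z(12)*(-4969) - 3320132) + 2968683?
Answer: -1014595/3 ≈ -3.3820e+5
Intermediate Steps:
z(f) = -8/3 (z(f) = 2 + ((4 + 3)*(-4))/6 = 2 + (7*(-4))/6 = 2 + (⅙)*(-28) = 2 - 14/3 = -8/3)
(z(12)*(-4969) - 3320132) + 2968683 = (-8/3*(-4969) - 3320132) + 2968683 = (39752/3 - 3320132) + 2968683 = -9920644/3 + 2968683 = -1014595/3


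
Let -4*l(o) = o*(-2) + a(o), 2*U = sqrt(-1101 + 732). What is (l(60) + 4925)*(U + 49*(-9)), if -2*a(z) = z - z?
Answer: -2185155 + 14865*I*sqrt(41)/2 ≈ -2.1852e+6 + 47591.0*I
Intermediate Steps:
U = 3*I*sqrt(41)/2 (U = sqrt(-1101 + 732)/2 = sqrt(-369)/2 = (3*I*sqrt(41))/2 = 3*I*sqrt(41)/2 ≈ 9.6047*I)
a(z) = 0 (a(z) = -(z - z)/2 = -1/2*0 = 0)
l(o) = o/2 (l(o) = -(o*(-2) + 0)/4 = -(-2*o + 0)/4 = -(-1)*o/2 = o/2)
(l(60) + 4925)*(U + 49*(-9)) = ((1/2)*60 + 4925)*(3*I*sqrt(41)/2 + 49*(-9)) = (30 + 4925)*(3*I*sqrt(41)/2 - 441) = 4955*(-441 + 3*I*sqrt(41)/2) = -2185155 + 14865*I*sqrt(41)/2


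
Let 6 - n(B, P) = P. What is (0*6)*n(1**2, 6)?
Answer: 0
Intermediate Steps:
n(B, P) = 6 - P
(0*6)*n(1**2, 6) = (0*6)*(6 - 1*6) = 0*(6 - 6) = 0*0 = 0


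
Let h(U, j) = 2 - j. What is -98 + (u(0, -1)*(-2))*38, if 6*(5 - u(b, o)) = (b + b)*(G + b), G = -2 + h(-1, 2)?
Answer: -478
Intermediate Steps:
G = -2 (G = -2 + (2 - 1*2) = -2 + (2 - 2) = -2 + 0 = -2)
u(b, o) = 5 - b*(-2 + b)/3 (u(b, o) = 5 - (b + b)*(-2 + b)/6 = 5 - 2*b*(-2 + b)/6 = 5 - b*(-2 + b)/3)
-98 + (u(0, -1)*(-2))*38 = -98 + ((5 - ⅓*0² + (⅔)*0)*(-2))*38 = -98 + ((5 - ⅓*0 + 0)*(-2))*38 = -98 + ((5 + 0 + 0)*(-2))*38 = -98 + (5*(-2))*38 = -98 - 10*38 = -98 - 380 = -478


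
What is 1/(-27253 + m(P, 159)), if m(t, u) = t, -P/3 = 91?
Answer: -1/27526 ≈ -3.6329e-5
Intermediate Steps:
P = -273 (P = -3*91 = -273)
1/(-27253 + m(P, 159)) = 1/(-27253 - 273) = 1/(-27526) = -1/27526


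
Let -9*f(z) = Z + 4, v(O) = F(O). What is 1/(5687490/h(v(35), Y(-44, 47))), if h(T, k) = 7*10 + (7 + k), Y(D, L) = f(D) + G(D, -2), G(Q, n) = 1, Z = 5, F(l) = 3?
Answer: 77/5687490 ≈ 1.3538e-5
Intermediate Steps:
v(O) = 3
f(z) = -1 (f(z) = -(5 + 4)/9 = -⅑*9 = -1)
Y(D, L) = 0 (Y(D, L) = -1 + 1 = 0)
h(T, k) = 77 + k (h(T, k) = 70 + (7 + k) = 77 + k)
1/(5687490/h(v(35), Y(-44, 47))) = 1/(5687490/(77 + 0)) = 1/(5687490/77) = 77/5687490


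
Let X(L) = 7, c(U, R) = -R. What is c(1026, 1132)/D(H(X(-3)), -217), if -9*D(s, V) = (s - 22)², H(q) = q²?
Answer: 1132/81 ≈ 13.975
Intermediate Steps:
D(s, V) = -(-22 + s)²/9 (D(s, V) = -(s - 22)²/9 = -(-22 + s)²/9)
c(1026, 1132)/D(H(X(-3)), -217) = (-1*1132)/((-(-22 + 7²)²/9)) = -1132*(-9/(-22 + 49)²) = -1132/((-⅑*27²)) = -1132/((-⅑*729)) = -1132/(-81) = -1132*(-1/81) = 1132/81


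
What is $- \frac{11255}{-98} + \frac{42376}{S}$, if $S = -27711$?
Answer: $\frac{307734457}{2715678} \approx 113.32$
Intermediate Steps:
$- \frac{11255}{-98} + \frac{42376}{S} = - \frac{11255}{-98} + \frac{42376}{-27711} = \left(-11255\right) \left(- \frac{1}{98}\right) + 42376 \left(- \frac{1}{27711}\right) = \frac{11255}{98} - \frac{42376}{27711} = \frac{307734457}{2715678}$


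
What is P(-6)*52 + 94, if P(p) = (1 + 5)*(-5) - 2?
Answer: -1570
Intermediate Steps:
P(p) = -32 (P(p) = 6*(-5) - 2 = -30 - 2 = -32)
P(-6)*52 + 94 = -32*52 + 94 = -1664 + 94 = -1570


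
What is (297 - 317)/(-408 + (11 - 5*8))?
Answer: 20/437 ≈ 0.045767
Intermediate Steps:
(297 - 317)/(-408 + (11 - 5*8)) = -20/(-408 + (11 - 40)) = -20/(-408 - 29) = -20/(-437) = -20*(-1/437) = 20/437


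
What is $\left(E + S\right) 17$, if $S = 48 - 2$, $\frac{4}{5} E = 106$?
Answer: $\frac{6069}{2} \approx 3034.5$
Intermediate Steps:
$E = \frac{265}{2}$ ($E = \frac{5}{4} \cdot 106 = \frac{265}{2} \approx 132.5$)
$S = 46$ ($S = 48 - 2 = 46$)
$\left(E + S\right) 17 = \left(\frac{265}{2} + 46\right) 17 = \frac{357}{2} \cdot 17 = \frac{6069}{2}$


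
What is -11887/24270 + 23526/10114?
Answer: 225375451/122733390 ≈ 1.8363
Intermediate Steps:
-11887/24270 + 23526/10114 = -11887*1/24270 + 23526*(1/10114) = -11887/24270 + 11763/5057 = 225375451/122733390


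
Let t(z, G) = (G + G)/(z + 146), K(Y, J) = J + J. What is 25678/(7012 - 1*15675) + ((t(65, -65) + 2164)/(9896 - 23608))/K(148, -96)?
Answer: -2376698089095/802050202112 ≈ -2.9633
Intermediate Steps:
K(Y, J) = 2*J
t(z, G) = 2*G/(146 + z) (t(z, G) = (2*G)/(146 + z) = 2*G/(146 + z))
25678/(7012 - 1*15675) + ((t(65, -65) + 2164)/(9896 - 23608))/K(148, -96) = 25678/(7012 - 1*15675) + ((2*(-65)/(146 + 65) + 2164)/(9896 - 23608))/((2*(-96))) = 25678/(7012 - 15675) + ((2*(-65)/211 + 2164)/(-13712))/(-192) = 25678/(-8663) + ((2*(-65)*(1/211) + 2164)*(-1/13712))*(-1/192) = 25678*(-1/8663) + ((-130/211 + 2164)*(-1/13712))*(-1/192) = -25678/8663 + ((456474/211)*(-1/13712))*(-1/192) = -25678/8663 - 228237/1446616*(-1/192) = -25678/8663 + 76079/92583424 = -2376698089095/802050202112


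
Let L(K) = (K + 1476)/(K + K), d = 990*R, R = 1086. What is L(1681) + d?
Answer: 88161557/82 ≈ 1.0751e+6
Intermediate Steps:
d = 1075140 (d = 990*1086 = 1075140)
L(K) = (1476 + K)/(2*K) (L(K) = (1476 + K)/((2*K)) = (1476 + K)*(1/(2*K)) = (1476 + K)/(2*K))
L(1681) + d = (½)*(1476 + 1681)/1681 + 1075140 = (½)*(1/1681)*3157 + 1075140 = 77/82 + 1075140 = 88161557/82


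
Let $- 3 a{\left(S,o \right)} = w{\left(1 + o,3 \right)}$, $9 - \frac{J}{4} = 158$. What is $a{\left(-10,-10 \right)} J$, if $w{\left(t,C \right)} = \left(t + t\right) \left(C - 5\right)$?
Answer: $7152$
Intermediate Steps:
$J = -596$ ($J = 36 - 632 = -596$)
$w{\left(t,C \right)} = 2 t \left(-5 + C\right)$
$a{\left(S,o \right)} = \frac{4}{3} + \frac{4 o}{3}$ ($a{\left(S,o \right)} = - \frac{2 \left(1 + o\right) \left(-5 + 3\right)}{3} = - \frac{2 \left(1 + o\right) \left(-2\right)}{3} = - \frac{-4 - 4 o}{3} = \frac{4}{3} + \frac{4 o}{3}$)
$a{\left(-10,-10 \right)} J = \left(\frac{4}{3} + \frac{4}{3} \left(-10\right)\right) \left(-596\right) = \left(\frac{4}{3} - \frac{40}{3}\right) \left(-596\right) = \left(-12\right) \left(-596\right) = 7152$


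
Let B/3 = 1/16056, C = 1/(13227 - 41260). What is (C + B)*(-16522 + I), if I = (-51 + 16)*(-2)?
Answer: -31095651/12502718 ≈ -2.4871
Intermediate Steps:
C = -1/28033 (C = 1/(-28033) = -1/28033 ≈ -3.5672e-5)
I = 70 (I = -35*(-2) = 70)
B = 1/5352 (B = 3/16056 = 3*(1/16056) = 1/5352 ≈ 0.00018685)
(C + B)*(-16522 + I) = (-1/28033 + 1/5352)*(-16522 + 70) = (22681/150032616)*(-16452) = -31095651/12502718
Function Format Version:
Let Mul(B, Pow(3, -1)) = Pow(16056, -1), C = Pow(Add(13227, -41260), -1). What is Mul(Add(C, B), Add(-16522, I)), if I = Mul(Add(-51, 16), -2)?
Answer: Rational(-31095651, 12502718) ≈ -2.4871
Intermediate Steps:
C = Rational(-1, 28033) (C = Pow(-28033, -1) = Rational(-1, 28033) ≈ -3.5672e-5)
I = 70 (I = Mul(-35, -2) = 70)
B = Rational(1, 5352) (B = Mul(3, Pow(16056, -1)) = Mul(3, Rational(1, 16056)) = Rational(1, 5352) ≈ 0.00018685)
Mul(Add(C, B), Add(-16522, I)) = Mul(Add(Rational(-1, 28033), Rational(1, 5352)), Add(-16522, 70)) = Mul(Rational(22681, 150032616), -16452) = Rational(-31095651, 12502718)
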